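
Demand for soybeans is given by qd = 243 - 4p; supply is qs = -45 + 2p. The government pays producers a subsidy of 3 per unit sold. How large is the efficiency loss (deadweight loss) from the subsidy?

Pre-subsidy: 243 - 4p = -45 + 2p gives p* = 48, q* = 51.
With the subsidy, sellers receive ps = pb + 3 for each unit, where pb is the price buyers pay.
Supply in terms of pb becomes qs = -45 + 2(pb + 3) = -39 + 2pb. Setting this equal to demand: 243 - 4pb = -39 + 2pb, so pb = 47.
Sellers receive ps = 47 + 3 = 50; q' = 243 − 4·47 = 55.
The subsidy expands output by 55 − 51 = 4 past the efficient level; on those units the gap between marginal cost and willingness to pay runs from 0 up to 3.
DWL = ½ × 3 × 4 = 6.

Deadweight loss = 6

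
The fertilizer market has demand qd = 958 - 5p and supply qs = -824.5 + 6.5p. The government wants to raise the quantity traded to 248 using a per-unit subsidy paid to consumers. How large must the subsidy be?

Required subsidy s = 23 per unit

At q = 248, invert demand for the buyer price: pb = (958 − 248)/5 = 142; invert supply for the seller price: ps = (248 − (-824.5))/6.5 = 165.
The subsidy must fill the gap: s = ps − pb = 165 − 142 = 23.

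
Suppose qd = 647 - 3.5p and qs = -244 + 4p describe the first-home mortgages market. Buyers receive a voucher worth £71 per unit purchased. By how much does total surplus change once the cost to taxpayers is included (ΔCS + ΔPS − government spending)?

Net change in total surplus = -70574/15

Pre-subsidy: 647 - 3.5p = -244 + 4p gives p* = 118.8, q* = 231.2.
With the rebate, buyers effectively pay pb = ps − 71, where ps is the price sellers receive.
Demand in terms of ps becomes qd = 647 − 3.5(ps − 71) = 895.5 - 3.5ps. Setting this equal to supply: 895.5 - 3.5ps = -244 + 4ps, so ps = 2279/15.
Buyers pay pb = 2279/15 − 71 = 1214/15; q' = -244 + 4·(2279/15) = 5456/15.
ΔCS = ½(231.2 + 5456/15)(118.8 − 1214/15) = 2534416/225; ΔPS = ½(231.2 + 5456/15)(2279/15 − 118.8) = 2217614/225.
Government spending = 71 × 5456/15 = 387376/15.
Net change = 2534416/225 + 2217614/225 − 387376/15 = -70574/15. The loss equals the DWL triangle ½·71·1988/15.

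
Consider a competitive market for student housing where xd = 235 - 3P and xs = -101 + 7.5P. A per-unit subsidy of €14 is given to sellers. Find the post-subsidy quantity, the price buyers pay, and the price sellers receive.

x' = 169; buyers pay €22; sellers receive €36

Pre-subsidy: 235 - 3P = -101 + 7.5P gives P* = 32, x* = 139.
With the subsidy, sellers receive Ps = Pb + 14 for each unit, where Pb is the price buyers pay.
Supply in terms of Pb becomes xs = -101 + 7.5(Pb + 14) = 4 + 7.5Pb. Setting this equal to demand: 235 - 3Pb = 4 + 7.5Pb, so Pb = 22.
Sellers receive Ps = 22 + 14 = 36; x' = 235 − 3·22 = 169.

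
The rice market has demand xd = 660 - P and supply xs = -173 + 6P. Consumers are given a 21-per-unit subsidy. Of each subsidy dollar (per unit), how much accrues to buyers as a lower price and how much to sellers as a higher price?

Buyers gain 18 per unit; sellers gain 3 per unit

Pre-subsidy: 660 - P = -173 + 6P gives P* = 119, x* = 541.
With the rebate, buyers effectively pay Pb = Ps − 21, where Ps is the price sellers receive.
Demand in terms of Ps becomes xd = 660 − 1(Ps − 21) = 681 - Ps. Setting this equal to supply: 681 - Ps = -173 + 6Ps, so Ps = 122.
Buyers pay Pb = 122 − 21 = 101; x' = -173 + 6·122 = 559.
Buyers' price falls by P* − Pb = 119 − 101 = 18; sellers' price rises by Ps − P* = 122 − 119 = 3.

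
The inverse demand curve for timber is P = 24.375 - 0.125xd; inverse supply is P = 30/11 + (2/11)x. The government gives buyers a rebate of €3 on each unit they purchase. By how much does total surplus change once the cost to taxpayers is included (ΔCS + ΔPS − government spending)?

Net change in total surplus = -44/3

Pre-subsidy: 24.375 - 0.125x = 30/11 + (2/11)x gives x* = 635/9 and P* = 140/9.
With the rebate, buyers effectively pay Pb = Ps − 3, where Ps is the price sellers receive.
On the curves, Pb = 24.375 - 0.125x and Ps = 30/11 + (2/11)x; the wedge Ps − Pb = 3 gives 30/11 + (2/11)x − (24.375 - 0.125x) = 3, so x' = 241/3.
Then Pb = 24.375 − 0.125·(241/3) = 43/3 and Ps = 30/11 + (2/11)·(241/3) = 52/3.
ΔCS = ½(635/9 + 241/3)(140/9 − 43/3) = 7469/81; ΔPS = ½(635/9 + 241/3)(52/3 − 140/9) = 10864/81.
Government spending = 3 × 241/3 = 241.
Net change = 7469/81 + 10864/81 − 241 = -44/3. The loss equals the DWL triangle ½·3·88/9.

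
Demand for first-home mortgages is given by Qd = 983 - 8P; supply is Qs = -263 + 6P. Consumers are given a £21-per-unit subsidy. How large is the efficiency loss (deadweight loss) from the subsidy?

Pre-subsidy: 983 - 8P = -263 + 6P gives P* = 89, Q* = 271.
With the rebate, buyers effectively pay Pb = Ps − 21, where Ps is the price sellers receive.
Demand in terms of Ps becomes Qd = 983 − 8(Ps − 21) = 1151 - 8Ps. Setting this equal to supply: 1151 - 8Ps = -263 + 6Ps, so Ps = 101.
Buyers pay Pb = 101 − 21 = 80; Q' = -263 + 6·101 = 343.
The subsidy expands output by 343 − 271 = 72 past the efficient level; on those units the gap between marginal cost and willingness to pay runs from 0 up to 21.
DWL = ½ × 21 × 72 = 756.

Deadweight loss = £756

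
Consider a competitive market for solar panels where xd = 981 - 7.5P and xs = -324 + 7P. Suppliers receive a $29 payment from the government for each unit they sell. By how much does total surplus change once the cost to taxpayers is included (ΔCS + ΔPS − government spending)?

Net change in total surplus = -$1522.5

Pre-subsidy: 981 - 7.5P = -324 + 7P gives P* = 90, x* = 306.
With the subsidy, sellers receive Ps = Pb + 29 for each unit, where Pb is the price buyers pay.
Supply in terms of Pb becomes xs = -324 + 7(Pb + 29) = -121 + 7Pb. Setting this equal to demand: 981 - 7.5Pb = -121 + 7Pb, so Pb = 76.
Sellers receive Ps = 76 + 29 = 105; x' = 981 − 7.5·76 = 411.
ΔCS = ½(306 + 411)(90 − 76) = 5019; ΔPS = ½(306 + 411)(105 − 90) = 5377.5.
Government spending = 29 × 411 = 11919.
Net change = 5019 + 5377.5 − 11919 = -1522.5. The loss equals the DWL triangle ½·29·105.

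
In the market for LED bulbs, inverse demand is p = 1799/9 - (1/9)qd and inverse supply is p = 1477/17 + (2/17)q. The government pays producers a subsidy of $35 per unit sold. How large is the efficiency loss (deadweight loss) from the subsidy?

Pre-subsidy: 1799/9 - (1/9)q = 1477/17 + (2/17)q gives q* = 494 and p* = 145.
With the subsidy, sellers receive ps = pb + 35 for each unit, where pb is the price buyers pay.
On the curves, pb = 1799/9 - (1/9)q and ps = 1477/17 + (2/17)q; the wedge ps − pb = 35 gives 1477/17 + (2/17)q − (1799/9 - (1/9)q) = 35, so q' = 647.
Then pb = 1799/9 − (1/9)·647 = 128 and ps = 1477/17 + (2/17)·647 = 163.
The subsidy expands output by 647 − 494 = 153 past the efficient level; on those units the gap between marginal cost and willingness to pay runs from 0 up to 35.
DWL = ½ × 35 × 153 = 2677.5.

Deadweight loss = $2677.5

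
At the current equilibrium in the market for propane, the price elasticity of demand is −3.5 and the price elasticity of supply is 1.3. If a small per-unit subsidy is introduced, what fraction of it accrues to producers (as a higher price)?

For a small subsidy around the equilibrium, the benefit split depends on the relative slopes, which at a point are proportional to the elasticities.
Buyer share = εs/(εs + |εd|) = 1.3/(1.3 + 3.5) = 13/48; seller share = |εd|/(εs + |εd|) = 35/48.
So producers capture 35/48 of the subsidy.

Producer share = 35/48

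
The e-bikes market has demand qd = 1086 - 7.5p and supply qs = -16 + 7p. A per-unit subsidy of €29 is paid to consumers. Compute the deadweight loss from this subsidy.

Deadweight loss = €1522.5

Pre-subsidy: 1086 - 7.5p = -16 + 7p gives p* = 76, q* = 516.
With the rebate, buyers effectively pay pb = ps − 29, where ps is the price sellers receive.
Demand in terms of ps becomes qd = 1086 − 7.5(ps − 29) = 1303.5 - 7.5ps. Setting this equal to supply: 1303.5 - 7.5ps = -16 + 7ps, so ps = 91.
Buyers pay pb = 91 − 29 = 62; q' = -16 + 7·91 = 621.
The subsidy expands output by 621 − 516 = 105 past the efficient level; on those units the gap between marginal cost and willingness to pay runs from 0 up to 29.
DWL = ½ × 29 × 105 = 1522.5.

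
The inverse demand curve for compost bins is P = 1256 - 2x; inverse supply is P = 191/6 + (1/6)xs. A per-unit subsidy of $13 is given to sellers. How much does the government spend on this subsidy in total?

Government cost = $7423

Pre-subsidy: 1256 - 2x = 191/6 + (1/6)x gives x* = 565 and P* = 126.
With the subsidy, sellers receive Ps = Pb + 13 for each unit, where Pb is the price buyers pay.
On the curves, Pb = 1256 - 2x and Ps = 191/6 + (1/6)x; the wedge Ps − Pb = 13 gives 191/6 + (1/6)x − (1256 - 2x) = 13, so x' = 571.
Then Pb = 1256 − 2·571 = 114 and Ps = 191/6 + (1/6)·571 = 127.
Government outlay = subsidy × quantity = 13 × 571 = 7423.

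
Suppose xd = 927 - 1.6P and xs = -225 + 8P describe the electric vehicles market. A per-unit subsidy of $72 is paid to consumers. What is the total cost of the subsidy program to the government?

Pre-subsidy: 927 - 1.6P = -225 + 8P gives P* = 120, x* = 735.
With the rebate, buyers effectively pay Pb = Ps − 72, where Ps is the price sellers receive.
Demand in terms of Ps becomes xd = 927 − 1.6(Ps − 72) = 1042.2 - 1.6Ps. Setting this equal to supply: 1042.2 - 1.6Ps = -225 + 8Ps, so Ps = 132.
Buyers pay Pb = 132 − 72 = 60; x' = -225 + 8·132 = 831.
Government outlay = subsidy × quantity = 72 × 831 = 59832.

Government cost = $59832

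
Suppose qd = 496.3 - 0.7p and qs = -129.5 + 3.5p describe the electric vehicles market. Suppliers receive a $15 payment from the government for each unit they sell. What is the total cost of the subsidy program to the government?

Government cost = $6011.25

Pre-subsidy: 496.3 - 0.7p = -129.5 + 3.5p gives p* = 149, q* = 392.
With the subsidy, sellers receive ps = pb + 15 for each unit, where pb is the price buyers pay.
Supply in terms of pb becomes qs = -129.5 + 3.5(pb + 15) = -77 + 3.5pb. Setting this equal to demand: 496.3 - 0.7pb = -77 + 3.5pb, so pb = 136.5.
Sellers receive ps = 136.5 + 15 = 151.5; q' = 496.3 − 0.7·136.5 = 400.75.
Government outlay = subsidy × quantity = 15 × 400.75 = 6011.25.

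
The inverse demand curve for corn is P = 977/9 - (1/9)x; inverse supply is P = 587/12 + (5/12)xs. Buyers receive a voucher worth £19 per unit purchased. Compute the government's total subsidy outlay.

Government cost = £2831

Pre-subsidy: 977/9 - (1/9)x = 587/12 + (5/12)x gives x* = 113 and P* = 96.
With the rebate, buyers effectively pay Pb = Ps − 19, where Ps is the price sellers receive.
On the curves, Pb = 977/9 - (1/9)x and Ps = 587/12 + (5/12)x; the wedge Ps − Pb = 19 gives 587/12 + (5/12)x − (977/9 - (1/9)x) = 19, so x' = 149.
Then Pb = 977/9 − (1/9)·149 = 92 and Ps = 587/12 + (5/12)·149 = 111.
Government outlay = subsidy × quantity = 19 × 149 = 2831.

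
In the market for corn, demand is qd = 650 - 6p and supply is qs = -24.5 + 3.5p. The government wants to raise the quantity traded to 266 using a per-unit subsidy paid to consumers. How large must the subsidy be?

Required subsidy s = 19 per unit

At q = 266, invert demand for the buyer price: pb = (650 − 266)/6 = 64; invert supply for the seller price: ps = (266 − (-24.5))/3.5 = 83.
The subsidy must fill the gap: s = ps − pb = 83 − 64 = 19.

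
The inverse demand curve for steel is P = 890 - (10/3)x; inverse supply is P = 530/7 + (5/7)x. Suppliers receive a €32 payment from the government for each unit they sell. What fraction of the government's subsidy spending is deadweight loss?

Pre-subsidy: 890 - (10/3)x = 530/7 + (5/7)x gives x* = 3420/17 and P* = 3730/17.
With the subsidy, sellers receive Ps = Pb + 32 for each unit, where Pb is the price buyers pay.
On the curves, Pb = 890 - (10/3)x and Ps = 530/7 + (5/7)x; the wedge Ps − Pb = 32 gives 530/7 + (5/7)x − (890 - (10/3)x) = 32, so x' = 17772/85.
Then Pb = 890 − (10/3)·(17772/85) = 3282/17 and Ps = 530/7 + (5/7)·(17772/85) = 3826/17.
ΔCS = ½(3420/17 + 17772/85)(3730/17 − 3282/17) = 7811328/1445; ΔPS = ½(3420/17 + 17772/85)(3826/17 − 3730/17) = 1673856/1445.
Government spending = 32 × 17772/85 = 568704/85.
DWL = ½ × 32 × (17772/85 − 3420/17) = 10752/85; fraction = (10752/85) / (568704/85) = 28/1481.

DWL / government spending = 28/1481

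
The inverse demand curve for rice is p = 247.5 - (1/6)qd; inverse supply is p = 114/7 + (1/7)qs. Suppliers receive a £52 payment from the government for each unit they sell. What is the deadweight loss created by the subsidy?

Deadweight loss = £4368

Pre-subsidy: 247.5 - (1/6)q = 114/7 + (1/7)q gives q* = 747 and p* = 123.
With the subsidy, sellers receive ps = pb + 52 for each unit, where pb is the price buyers pay.
On the curves, pb = 247.5 - (1/6)q and ps = 114/7 + (1/7)q; the wedge ps − pb = 52 gives 114/7 + (1/7)q − (247.5 - (1/6)q) = 52, so q' = 915.
Then pb = 247.5 − (1/6)·915 = 95 and ps = 114/7 + (1/7)·915 = 147.
The subsidy expands output by 915 − 747 = 168 past the efficient level; on those units the gap between marginal cost and willingness to pay runs from 0 up to 52.
DWL = ½ × 52 × 168 = 4368.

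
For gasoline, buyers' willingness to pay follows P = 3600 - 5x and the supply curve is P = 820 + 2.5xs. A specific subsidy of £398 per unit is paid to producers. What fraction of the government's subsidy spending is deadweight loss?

DWL / government spending = 199/3178

Pre-subsidy: 3600 - 5x = 820 + 2.5x gives x* = 1112/3 and P* = 5240/3.
With the subsidy, sellers receive Ps = Pb + 398 for each unit, where Pb is the price buyers pay.
On the curves, Pb = 3600 - 5x and Ps = 820 + 2.5x; the wedge Ps − Pb = 398 gives 820 + 2.5x − (3600 - 5x) = 398, so x' = 6356/15.
Then Pb = 3600 − 5·(6356/15) = 4444/3 and Ps = 820 + 2.5·(6356/15) = 5638/3.
ΔCS = ½(1112/3 + 6356/15)(5240/3 − 4444/3) = 105390.4; ΔPS = ½(1112/3 + 6356/15)(5638/3 − 5240/3) = 52695.2.
Government spending = 398 × 6356/15 = 2529688/15.
DWL = ½ × 398 × (6356/15 − 1112/3) = 158404/15; fraction = (158404/15) / (2529688/15) = 199/3178.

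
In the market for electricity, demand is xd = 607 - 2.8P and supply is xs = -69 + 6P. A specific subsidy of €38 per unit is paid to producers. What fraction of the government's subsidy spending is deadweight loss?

Pre-subsidy: 607 - 2.8P = -69 + 6P gives P* = 845/11, x* = 4311/11.
With the subsidy, sellers receive Ps = Pb + 38 for each unit, where Pb is the price buyers pay.
Supply in terms of Pb becomes xs = -69 + 6(Pb + 38) = 159 + 6Pb. Setting this equal to demand: 607 - 2.8Pb = 159 + 6Pb, so Pb = 560/11.
Sellers receive Ps = 560/11 + 38 = 978/11; x' = 607 − 2.8·(560/11) = 5109/11.
ΔCS = ½(4311/11 + 5109/11)(845/11 − 560/11) = 1342350/121; ΔPS = ½(4311/11 + 5109/11)(978/11 − 845/11) = 626430/121.
Government spending = 38 × 5109/11 = 194142/11.
DWL = ½ × 38 × (5109/11 − 4311/11) = 15162/11; fraction = (15162/11) / (194142/11) = 133/1703.

DWL / government spending = 133/1703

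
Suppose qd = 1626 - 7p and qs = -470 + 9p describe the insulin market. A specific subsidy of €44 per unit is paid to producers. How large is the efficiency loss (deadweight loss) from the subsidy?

Pre-subsidy: 1626 - 7p = -470 + 9p gives p* = 131, q* = 709.
With the subsidy, sellers receive ps = pb + 44 for each unit, where pb is the price buyers pay.
Supply in terms of pb becomes qs = -470 + 9(pb + 44) = -74 + 9pb. Setting this equal to demand: 1626 - 7pb = -74 + 9pb, so pb = 106.25.
Sellers receive ps = 106.25 + 44 = 150.25; q' = 1626 − 7·106.25 = 882.25.
The subsidy expands output by 882.25 − 709 = 173.25 past the efficient level; on those units the gap between marginal cost and willingness to pay runs from 0 up to 44.
DWL = ½ × 44 × 173.25 = 3811.5.

Deadweight loss = €3811.5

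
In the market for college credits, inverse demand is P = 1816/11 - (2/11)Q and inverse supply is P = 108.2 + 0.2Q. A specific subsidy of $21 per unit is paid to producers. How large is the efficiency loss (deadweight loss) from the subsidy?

Pre-subsidy: 1816/11 - (2/11)Q = 108.2 + 0.2Q gives Q* = 149 and P* = 138.
With the subsidy, sellers receive Ps = Pb + 21 for each unit, where Pb is the price buyers pay.
On the curves, Pb = 1816/11 - (2/11)Q and Ps = 108.2 + 0.2Q; the wedge Ps − Pb = 21 gives 108.2 + 0.2Q − (1816/11 - (2/11)Q) = 21, so Q' = 204.
Then Pb = 1816/11 − (2/11)·204 = 128 and Ps = 108.2 + 0.2·204 = 149.
The subsidy expands output by 204 − 149 = 55 past the efficient level; on those units the gap between marginal cost and willingness to pay runs from 0 up to 21.
DWL = ½ × 21 × 55 = 577.5.

Deadweight loss = $577.5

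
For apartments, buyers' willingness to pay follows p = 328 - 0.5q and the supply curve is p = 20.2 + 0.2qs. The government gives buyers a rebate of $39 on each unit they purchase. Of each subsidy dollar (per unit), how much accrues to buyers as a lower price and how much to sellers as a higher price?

Buyers gain 195/7 per unit; sellers gain 78/7 per unit

Pre-subsidy: 328 - 0.5q = 20.2 + 0.2q gives q* = 3078/7 and p* = 757/7.
With the rebate, buyers effectively pay pb = ps − 39, where ps is the price sellers receive.
On the curves, pb = 328 - 0.5q and ps = 20.2 + 0.2q; the wedge ps − pb = 39 gives 20.2 + 0.2q − (328 - 0.5q) = 39, so q' = 3468/7.
Then pb = 328 − 0.5·(3468/7) = 562/7 and ps = 20.2 + 0.2·(3468/7) = 835/7.
Buyers' price falls by p* − pb = 757/7 − 562/7 = 195/7; sellers' price rises by ps − p* = 835/7 − 757/7 = 78/7.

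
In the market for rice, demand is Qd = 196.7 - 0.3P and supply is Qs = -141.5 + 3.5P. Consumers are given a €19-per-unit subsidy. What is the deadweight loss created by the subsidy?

Pre-subsidy: 196.7 - 0.3P = -141.5 + 3.5P gives P* = 89, Q* = 170.
With the rebate, buyers effectively pay Pb = Ps − 19, where Ps is the price sellers receive.
Demand in terms of Ps becomes Qd = 196.7 − 0.3(Ps − 19) = 202.4 - 0.3Ps. Setting this equal to supply: 202.4 - 0.3Ps = -141.5 + 3.5Ps, so Ps = 90.5.
Buyers pay Pb = 90.5 − 19 = 71.5; Q' = -141.5 + 3.5·90.5 = 175.25.
The subsidy expands output by 175.25 − 170 = 5.25 past the efficient level; on those units the gap between marginal cost and willingness to pay runs from 0 up to 19.
DWL = ½ × 19 × 5.25 = 49.875.

Deadweight loss = €49.875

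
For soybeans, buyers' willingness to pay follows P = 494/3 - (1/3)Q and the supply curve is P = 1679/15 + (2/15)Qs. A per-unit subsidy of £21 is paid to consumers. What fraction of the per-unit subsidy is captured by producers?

Producer share = 2/7

Pre-subsidy: 494/3 - (1/3)Q = 1679/15 + (2/15)Q gives Q* = 113 and P* = 127.
With the rebate, buyers effectively pay Pb = Ps − 21, where Ps is the price sellers receive.
On the curves, Pb = 494/3 - (1/3)Q and Ps = 1679/15 + (2/15)Q; the wedge Ps − Pb = 21 gives 1679/15 + (2/15)Q − (494/3 - (1/3)Q) = 21, so Q' = 158.
Then Pb = 494/3 − (1/3)·158 = 112 and Ps = 1679/15 + (2/15)·158 = 133.
Buyers' price falls by P* − Pb = 127 − 112 = 15; sellers' price rises by Ps − P* = 133 − 127 = 6.
So producers capture 6/21 = 2/7 of each unit of subsidy.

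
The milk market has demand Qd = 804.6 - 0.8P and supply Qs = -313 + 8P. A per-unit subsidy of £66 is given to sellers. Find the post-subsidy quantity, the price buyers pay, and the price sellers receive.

Q' = 751; buyers pay £67; sellers receive £133

Pre-subsidy: 804.6 - 0.8P = -313 + 8P gives P* = 127, Q* = 703.
With the subsidy, sellers receive Ps = Pb + 66 for each unit, where Pb is the price buyers pay.
Supply in terms of Pb becomes Qs = -313 + 8(Pb + 66) = 215 + 8Pb. Setting this equal to demand: 804.6 - 0.8Pb = 215 + 8Pb, so Pb = 67.
Sellers receive Ps = 67 + 66 = 133; Q' = 804.6 − 0.8·67 = 751.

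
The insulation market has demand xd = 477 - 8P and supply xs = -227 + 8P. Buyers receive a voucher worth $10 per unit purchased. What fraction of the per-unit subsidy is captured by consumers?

Pre-subsidy: 477 - 8P = -227 + 8P gives P* = 44, x* = 125.
With the rebate, buyers effectively pay Pb = Ps − 10, where Ps is the price sellers receive.
Demand in terms of Ps becomes xd = 477 − 8(Ps − 10) = 557 - 8Ps. Setting this equal to supply: 557 - 8Ps = -227 + 8Ps, so Ps = 49.
Buyers pay Pb = 49 − 10 = 39; x' = -227 + 8·49 = 165.
Buyers' price falls by P* − Pb = 44 − 39 = 5; sellers' price rises by Ps − P* = 49 − 44 = 5.
So consumers capture 5/10 = 0.5 of each unit of subsidy.

Consumer share = 0.5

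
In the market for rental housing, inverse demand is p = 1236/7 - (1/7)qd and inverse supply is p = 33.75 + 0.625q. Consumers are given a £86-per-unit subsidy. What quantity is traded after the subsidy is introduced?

q' = 298

Pre-subsidy: 1236/7 - (1/7)q = 33.75 + 0.625q gives q* = 186 and p* = 150.
With the rebate, buyers effectively pay pb = ps − 86, where ps is the price sellers receive.
On the curves, pb = 1236/7 - (1/7)q and ps = 33.75 + 0.625q; the wedge ps − pb = 86 gives 33.75 + 0.625q − (1236/7 - (1/7)q) = 86, so q' = 298.
Then pb = 1236/7 − (1/7)·298 = 134 and ps = 33.75 + 0.625·298 = 220.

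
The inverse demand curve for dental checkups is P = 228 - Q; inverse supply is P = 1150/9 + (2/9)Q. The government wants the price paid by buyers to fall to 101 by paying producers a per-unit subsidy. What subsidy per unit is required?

At a buyer price of 101, quantity demanded is 228 − 1·101 = 127.
Sellers supply 127 only when they receive Ps = 1150/9 + (2/9)·127 = 156.
s = Ps − Pb = 156 − 101 = 55.

Required subsidy s = 55 per unit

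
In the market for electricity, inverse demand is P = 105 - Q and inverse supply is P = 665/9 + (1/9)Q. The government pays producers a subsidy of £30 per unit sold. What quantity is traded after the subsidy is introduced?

Pre-subsidy: 105 - Q = 665/9 + (1/9)Q gives Q* = 28 and P* = 77.
With the subsidy, sellers receive Ps = Pb + 30 for each unit, where Pb is the price buyers pay.
On the curves, Pb = 105 - Q and Ps = 665/9 + (1/9)Q; the wedge Ps − Pb = 30 gives 665/9 + (1/9)Q − (105 - Q) = 30, so Q' = 55.
Then Pb = 105 − 1·55 = 50 and Ps = 665/9 + (1/9)·55 = 80.

Q' = 55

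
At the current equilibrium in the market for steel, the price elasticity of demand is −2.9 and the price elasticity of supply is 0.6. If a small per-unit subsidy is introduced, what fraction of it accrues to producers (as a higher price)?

For a small subsidy around the equilibrium, the benefit split depends on the relative slopes, which at a point are proportional to the elasticities.
Buyer share = εs/(εs + |εd|) = 0.6/(0.6 + 2.9) = 6/35; seller share = |εd|/(εs + |εd|) = 29/35.
So producers capture 29/35 of the subsidy.

Producer share = 29/35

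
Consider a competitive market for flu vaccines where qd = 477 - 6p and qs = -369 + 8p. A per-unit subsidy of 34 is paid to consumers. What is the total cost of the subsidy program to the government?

Government cost = 7854

Pre-subsidy: 477 - 6p = -369 + 8p gives p* = 423/7, q* = 801/7.
With the rebate, buyers effectively pay pb = ps − 34, where ps is the price sellers receive.
Demand in terms of ps becomes qd = 477 − 6(ps − 34) = 681 - 6ps. Setting this equal to supply: 681 - 6ps = -369 + 8ps, so ps = 75.
Buyers pay pb = 75 − 34 = 41; q' = -369 + 8·75 = 231.
Government outlay = subsidy × quantity = 34 × 231 = 7854.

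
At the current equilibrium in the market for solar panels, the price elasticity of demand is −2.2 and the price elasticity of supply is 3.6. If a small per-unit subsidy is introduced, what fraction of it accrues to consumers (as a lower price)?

Consumer share = 18/29

For a small subsidy around the equilibrium, the benefit split depends on the relative slopes, which at a point are proportional to the elasticities.
Buyer share = εs/(εs + |εd|) = 3.6/(3.6 + 2.2) = 18/29; seller share = |εd|/(εs + |εd|) = 11/29.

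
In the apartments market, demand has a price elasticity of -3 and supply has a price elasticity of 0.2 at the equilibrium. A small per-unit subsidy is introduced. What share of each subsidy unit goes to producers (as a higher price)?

Producer share = 0.9375

For a small subsidy around the equilibrium, the benefit split depends on the relative slopes, which at a point are proportional to the elasticities.
Buyer share = εs/(εs + |εd|) = 0.2/(0.2 + 3) = 0.0625; seller share = |εd|/(εs + |εd|) = 0.9375.
So producers capture 0.9375 of the subsidy.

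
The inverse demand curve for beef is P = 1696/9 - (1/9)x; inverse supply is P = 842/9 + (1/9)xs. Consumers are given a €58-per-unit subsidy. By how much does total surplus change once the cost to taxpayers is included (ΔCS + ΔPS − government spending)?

Pre-subsidy: 1696/9 - (1/9)x = 842/9 + (1/9)x gives x* = 427 and P* = 141.
With the rebate, buyers effectively pay Pb = Ps − 58, where Ps is the price sellers receive.
On the curves, Pb = 1696/9 - (1/9)x and Ps = 842/9 + (1/9)x; the wedge Ps − Pb = 58 gives 842/9 + (1/9)x − (1696/9 - (1/9)x) = 58, so x' = 688.
Then Pb = 1696/9 − (1/9)·688 = 112 and Ps = 842/9 + (1/9)·688 = 170.
ΔCS = ½(427 + 688)(141 − 112) = 16167.5; ΔPS = ½(427 + 688)(170 − 141) = 16167.5.
Government spending = 58 × 688 = 39904.
Net change = 16167.5 + 16167.5 − 39904 = -7569. The loss equals the DWL triangle ½·58·261.

Net change in total surplus = -€7569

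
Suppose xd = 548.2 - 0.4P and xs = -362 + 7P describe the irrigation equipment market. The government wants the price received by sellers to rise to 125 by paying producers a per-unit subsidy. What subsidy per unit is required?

At a seller price of 125, quantity supplied is -362 + 7·125 = 513.
Buyers absorb 513 only when they pay Pb with 548.2 − 0.4·Pb = 513, i.e. Pb = 88.
s = Ps − Pb = 125 − 88 = 37.

Required subsidy s = 37 per unit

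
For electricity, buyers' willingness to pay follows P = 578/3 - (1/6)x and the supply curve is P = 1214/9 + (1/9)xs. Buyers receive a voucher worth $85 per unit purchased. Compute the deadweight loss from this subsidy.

Deadweight loss = $13005

Pre-subsidy: 578/3 - (1/6)x = 1214/9 + (1/9)x gives x* = 208 and P* = 158.
With the rebate, buyers effectively pay Pb = Ps − 85, where Ps is the price sellers receive.
On the curves, Pb = 578/3 - (1/6)x and Ps = 1214/9 + (1/9)x; the wedge Ps − Pb = 85 gives 1214/9 + (1/9)x − (578/3 - (1/6)x) = 85, so x' = 514.
Then Pb = 578/3 − (1/6)·514 = 107 and Ps = 1214/9 + (1/9)·514 = 192.
The subsidy expands output by 514 − 208 = 306 past the efficient level; on those units the gap between marginal cost and willingness to pay runs from 0 up to 85.
DWL = ½ × 85 × 306 = 13005.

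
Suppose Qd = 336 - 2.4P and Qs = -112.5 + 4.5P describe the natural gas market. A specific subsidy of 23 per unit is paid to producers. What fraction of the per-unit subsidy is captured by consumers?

Consumer share = 15/23

Pre-subsidy: 336 - 2.4P = -112.5 + 4.5P gives P* = 65, Q* = 180.
With the subsidy, sellers receive Ps = Pb + 23 for each unit, where Pb is the price buyers pay.
Supply in terms of Pb becomes Qs = -112.5 + 4.5(Pb + 23) = -9 + 4.5Pb. Setting this equal to demand: 336 - 2.4Pb = -9 + 4.5Pb, so Pb = 50.
Sellers receive Ps = 50 + 23 = 73; Q' = 336 − 2.4·50 = 216.
Buyers' price falls by P* − Pb = 65 − 50 = 15; sellers' price rises by Ps − P* = 73 − 65 = 8.
So consumers capture 15/23 = 15/23 of each unit of subsidy.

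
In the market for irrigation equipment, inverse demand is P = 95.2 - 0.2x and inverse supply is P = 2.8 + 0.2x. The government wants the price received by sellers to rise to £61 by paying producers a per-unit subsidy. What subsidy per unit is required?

Required subsidy s = £24 per unit

At a seller price of 61, quantity supplied is -14 + 5·61 = 291.
Buyers absorb 291 only when they pay Pb = 95.2 − 0.2·291 = 37.
s = Ps − Pb = 61 − 37 = 24.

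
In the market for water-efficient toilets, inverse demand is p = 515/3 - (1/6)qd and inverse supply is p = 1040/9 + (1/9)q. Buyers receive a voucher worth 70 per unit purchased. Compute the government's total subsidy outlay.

Pre-subsidy: 515/3 - (1/6)q = 1040/9 + (1/9)q gives q* = 202 and p* = 138.
With the rebate, buyers effectively pay pb = ps − 70, where ps is the price sellers receive.
On the curves, pb = 515/3 - (1/6)q and ps = 1040/9 + (1/9)q; the wedge ps − pb = 70 gives 1040/9 + (1/9)q − (515/3 - (1/6)q) = 70, so q' = 454.
Then pb = 515/3 − (1/6)·454 = 96 and ps = 1040/9 + (1/9)·454 = 166.
Government outlay = subsidy × quantity = 70 × 454 = 31780.

Government cost = 31780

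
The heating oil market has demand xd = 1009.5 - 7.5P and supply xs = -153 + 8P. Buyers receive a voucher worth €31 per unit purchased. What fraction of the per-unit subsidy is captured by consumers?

Pre-subsidy: 1009.5 - 7.5P = -153 + 8P gives P* = 75, x* = 447.
With the rebate, buyers effectively pay Pb = Ps − 31, where Ps is the price sellers receive.
Demand in terms of Ps becomes xd = 1009.5 − 7.5(Ps − 31) = 1242 - 7.5Ps. Setting this equal to supply: 1242 - 7.5Ps = -153 + 8Ps, so Ps = 90.
Buyers pay Pb = 90 − 31 = 59; x' = -153 + 8·90 = 567.
Buyers' price falls by P* − Pb = 75 − 59 = 16; sellers' price rises by Ps − P* = 90 − 75 = 15.
So consumers capture 16/31 = 16/31 of each unit of subsidy.

Consumer share = 16/31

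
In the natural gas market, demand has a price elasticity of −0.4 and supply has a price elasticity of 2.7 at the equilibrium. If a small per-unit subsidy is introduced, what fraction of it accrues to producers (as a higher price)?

Producer share = 4/31

For a small subsidy around the equilibrium, the benefit split depends on the relative slopes, which at a point are proportional to the elasticities.
Buyer share = εs/(εs + |εd|) = 2.7/(2.7 + 0.4) = 27/31; seller share = |εd|/(εs + |εd|) = 4/31.
So producers capture 4/31 of the subsidy.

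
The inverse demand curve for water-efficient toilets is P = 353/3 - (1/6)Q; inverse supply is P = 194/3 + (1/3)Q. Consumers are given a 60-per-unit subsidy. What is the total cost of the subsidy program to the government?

Government cost = 13560

Pre-subsidy: 353/3 - (1/6)Q = 194/3 + (1/3)Q gives Q* = 106 and P* = 100.
With the rebate, buyers effectively pay Pb = Ps − 60, where Ps is the price sellers receive.
On the curves, Pb = 353/3 - (1/6)Q and Ps = 194/3 + (1/3)Q; the wedge Ps − Pb = 60 gives 194/3 + (1/3)Q − (353/3 - (1/6)Q) = 60, so Q' = 226.
Then Pb = 353/3 − (1/6)·226 = 80 and Ps = 194/3 + (1/3)·226 = 140.
Government outlay = subsidy × quantity = 60 × 226 = 13560.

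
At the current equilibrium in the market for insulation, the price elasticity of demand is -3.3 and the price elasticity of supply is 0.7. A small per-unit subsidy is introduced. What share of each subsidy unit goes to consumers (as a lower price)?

Consumer share = 0.175

For a small subsidy around the equilibrium, the benefit split depends on the relative slopes, which at a point are proportional to the elasticities.
Buyer share = εs/(εs + |εd|) = 0.7/(0.7 + 3.3) = 0.175; seller share = |εd|/(εs + |εd|) = 0.825.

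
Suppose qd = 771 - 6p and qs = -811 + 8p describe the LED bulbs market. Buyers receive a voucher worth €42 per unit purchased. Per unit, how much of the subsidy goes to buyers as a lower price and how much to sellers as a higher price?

Buyers gain €24 per unit; sellers gain €18 per unit

Pre-subsidy: 771 - 6p = -811 + 8p gives p* = 113, q* = 93.
With the rebate, buyers effectively pay pb = ps − 42, where ps is the price sellers receive.
Demand in terms of ps becomes qd = 771 − 6(ps − 42) = 1023 - 6ps. Setting this equal to supply: 1023 - 6ps = -811 + 8ps, so ps = 131.
Buyers pay pb = 131 − 42 = 89; q' = -811 + 8·131 = 237.
Buyers' price falls by p* − pb = 113 − 89 = 24; sellers' price rises by ps − p* = 131 − 113 = 18.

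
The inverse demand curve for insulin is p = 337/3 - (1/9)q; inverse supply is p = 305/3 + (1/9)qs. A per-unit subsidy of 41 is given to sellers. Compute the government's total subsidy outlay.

Government cost = 9532.5

Pre-subsidy: 337/3 - (1/9)q = 305/3 + (1/9)q gives q* = 48 and p* = 107.
With the subsidy, sellers receive ps = pb + 41 for each unit, where pb is the price buyers pay.
On the curves, pb = 337/3 - (1/9)q and ps = 305/3 + (1/9)q; the wedge ps − pb = 41 gives 305/3 + (1/9)q − (337/3 - (1/9)q) = 41, so q' = 232.5.
Then pb = 337/3 − (1/9)·232.5 = 86.5 and ps = 305/3 + (1/9)·232.5 = 127.5.
Government outlay = subsidy × quantity = 41 × 232.5 = 9532.5.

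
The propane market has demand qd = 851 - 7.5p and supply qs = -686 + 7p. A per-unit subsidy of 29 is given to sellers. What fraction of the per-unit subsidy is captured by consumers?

Consumer share = 14/29

Pre-subsidy: 851 - 7.5p = -686 + 7p gives p* = 106, q* = 56.
With the subsidy, sellers receive ps = pb + 29 for each unit, where pb is the price buyers pay.
Supply in terms of pb becomes qs = -686 + 7(pb + 29) = -483 + 7pb. Setting this equal to demand: 851 - 7.5pb = -483 + 7pb, so pb = 92.
Sellers receive ps = 92 + 29 = 121; q' = 851 − 7.5·92 = 161.
Buyers' price falls by p* − pb = 106 − 92 = 14; sellers' price rises by ps − p* = 121 − 106 = 15.
So consumers capture 14/29 = 14/29 of each unit of subsidy.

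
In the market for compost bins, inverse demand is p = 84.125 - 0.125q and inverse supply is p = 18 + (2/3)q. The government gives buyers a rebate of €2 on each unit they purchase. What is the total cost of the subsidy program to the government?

Pre-subsidy: 84.125 - 0.125q = 18 + (2/3)q gives q* = 1587/19 and p* = 1400/19.
With the rebate, buyers effectively pay pb = ps − 2, where ps is the price sellers receive.
On the curves, pb = 84.125 - 0.125q and ps = 18 + (2/3)q; the wedge ps − pb = 2 gives 18 + (2/3)q − (84.125 - 0.125q) = 2, so q' = 1635/19.
Then pb = 84.125 − 0.125·(1635/19) = 1394/19 and ps = 18 + (2/3)·(1635/19) = 1432/19.
Government outlay = subsidy × quantity = 2 × 1635/19 = 3270/19.

Government cost = 3270/19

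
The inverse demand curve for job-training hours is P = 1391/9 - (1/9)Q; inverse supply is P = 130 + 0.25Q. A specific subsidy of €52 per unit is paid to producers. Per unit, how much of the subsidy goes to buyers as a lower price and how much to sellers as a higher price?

Buyers gain €16 per unit; sellers gain €36 per unit

Pre-subsidy: 1391/9 - (1/9)Q = 130 + 0.25Q gives Q* = 68 and P* = 147.
With the subsidy, sellers receive Ps = Pb + 52 for each unit, where Pb is the price buyers pay.
On the curves, Pb = 1391/9 - (1/9)Q and Ps = 130 + 0.25Q; the wedge Ps − Pb = 52 gives 130 + 0.25Q − (1391/9 - (1/9)Q) = 52, so Q' = 212.
Then Pb = 1391/9 − (1/9)·212 = 131 and Ps = 130 + 0.25·212 = 183.
Buyers' price falls by P* − Pb = 147 − 131 = 16; sellers' price rises by Ps − P* = 183 − 147 = 36.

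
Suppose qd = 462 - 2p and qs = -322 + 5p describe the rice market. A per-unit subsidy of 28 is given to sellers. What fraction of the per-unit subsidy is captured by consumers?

Consumer share = 5/7

Pre-subsidy: 462 - 2p = -322 + 5p gives p* = 112, q* = 238.
With the subsidy, sellers receive ps = pb + 28 for each unit, where pb is the price buyers pay.
Supply in terms of pb becomes qs = -322 + 5(pb + 28) = -182 + 5pb. Setting this equal to demand: 462 - 2pb = -182 + 5pb, so pb = 92.
Sellers receive ps = 92 + 28 = 120; q' = 462 − 2·92 = 278.
Buyers' price falls by p* − pb = 112 − 92 = 20; sellers' price rises by ps − p* = 120 − 112 = 8.
So consumers capture 20/28 = 5/7 of each unit of subsidy.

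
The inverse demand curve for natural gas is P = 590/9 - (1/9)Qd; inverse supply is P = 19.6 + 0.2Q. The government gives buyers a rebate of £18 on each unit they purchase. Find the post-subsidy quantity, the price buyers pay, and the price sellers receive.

Q' = 1439/7; buyers pay 299/7; sellers receive 425/7

Pre-subsidy: 590/9 - (1/9)Q = 19.6 + 0.2Q gives Q* = 1034/7 and P* = 344/7.
With the rebate, buyers effectively pay Pb = Ps − 18, where Ps is the price sellers receive.
On the curves, Pb = 590/9 - (1/9)Q and Ps = 19.6 + 0.2Q; the wedge Ps − Pb = 18 gives 19.6 + 0.2Q − (590/9 - (1/9)Q) = 18, so Q' = 1439/7.
Then Pb = 590/9 − (1/9)·(1439/7) = 299/7 and Ps = 19.6 + 0.2·(1439/7) = 425/7.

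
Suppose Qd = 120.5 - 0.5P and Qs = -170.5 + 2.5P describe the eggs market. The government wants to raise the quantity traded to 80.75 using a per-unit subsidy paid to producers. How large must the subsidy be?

At Q = 80.75, invert demand for the buyer price: Pb = (120.5 − 80.75)/0.5 = 79.5; invert supply for the seller price: Ps = (80.75 − (-170.5))/2.5 = 100.5.
The subsidy must fill the gap: s = Ps − Pb = 100.5 − 79.5 = 21.

Required subsidy s = 21 per unit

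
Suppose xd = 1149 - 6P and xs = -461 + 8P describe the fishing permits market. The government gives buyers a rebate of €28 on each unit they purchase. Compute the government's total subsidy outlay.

Pre-subsidy: 1149 - 6P = -461 + 8P gives P* = 115, x* = 459.
With the rebate, buyers effectively pay Pb = Ps − 28, where Ps is the price sellers receive.
Demand in terms of Ps becomes xd = 1149 − 6(Ps − 28) = 1317 - 6Ps. Setting this equal to supply: 1317 - 6Ps = -461 + 8Ps, so Ps = 127.
Buyers pay Pb = 127 − 28 = 99; x' = -461 + 8·127 = 555.
Government outlay = subsidy × quantity = 28 × 555 = 15540.

Government cost = €15540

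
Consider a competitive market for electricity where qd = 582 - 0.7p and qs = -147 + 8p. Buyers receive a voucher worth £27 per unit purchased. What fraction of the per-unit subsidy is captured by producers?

Producer share = 7/87

Pre-subsidy: 582 - 0.7p = -147 + 8p gives p* = 2430/29, q* = 15177/29.
With the rebate, buyers effectively pay pb = ps − 27, where ps is the price sellers receive.
Demand in terms of ps becomes qd = 582 − 0.7(ps − 27) = 600.9 - 0.7ps. Setting this equal to supply: 600.9 - 0.7ps = -147 + 8ps, so ps = 2493/29.
Buyers pay pb = 2493/29 − 27 = 1710/29; q' = -147 + 8·(2493/29) = 15681/29.
Buyers' price falls by p* − pb = 2430/29 − 1710/29 = 720/29; sellers' price rises by ps − p* = 2493/29 − 2430/29 = 63/29.
So producers capture (63/29)/27 = 7/87 of each unit of subsidy.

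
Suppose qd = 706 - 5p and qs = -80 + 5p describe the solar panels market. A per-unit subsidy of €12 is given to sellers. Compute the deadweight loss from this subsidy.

Deadweight loss = €180

Pre-subsidy: 706 - 5p = -80 + 5p gives p* = 78.6, q* = 313.
With the subsidy, sellers receive ps = pb + 12 for each unit, where pb is the price buyers pay.
Supply in terms of pb becomes qs = -80 + 5(pb + 12) = -20 + 5pb. Setting this equal to demand: 706 - 5pb = -20 + 5pb, so pb = 72.6.
Sellers receive ps = 72.6 + 12 = 84.6; q' = 706 − 5·72.6 = 343.
The subsidy expands output by 343 − 313 = 30 past the efficient level; on those units the gap between marginal cost and willingness to pay runs from 0 up to 12.
DWL = ½ × 12 × 30 = 180.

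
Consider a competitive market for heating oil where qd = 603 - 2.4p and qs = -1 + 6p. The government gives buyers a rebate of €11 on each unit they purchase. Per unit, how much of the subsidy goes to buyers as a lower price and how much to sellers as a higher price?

Pre-subsidy: 603 - 2.4p = -1 + 6p gives p* = 1510/21, q* = 3013/7.
With the rebate, buyers effectively pay pb = ps − 11, where ps is the price sellers receive.
Demand in terms of ps becomes qd = 603 − 2.4(ps − 11) = 629.4 - 2.4ps. Setting this equal to supply: 629.4 - 2.4ps = -1 + 6ps, so ps = 1576/21.
Buyers pay pb = 1576/21 − 11 = 1345/21; q' = -1 + 6·(1576/21) = 3145/7.
Buyers' price falls by p* − pb = 1510/21 − 1345/21 = 55/7; sellers' price rises by ps − p* = 1576/21 − 1510/21 = 22/7.

Buyers gain 55/7 per unit; sellers gain 22/7 per unit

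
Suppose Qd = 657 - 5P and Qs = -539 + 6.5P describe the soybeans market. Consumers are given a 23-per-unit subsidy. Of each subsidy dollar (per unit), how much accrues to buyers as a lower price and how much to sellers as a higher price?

Pre-subsidy: 657 - 5P = -539 + 6.5P gives P* = 104, Q* = 137.
With the rebate, buyers effectively pay Pb = Ps − 23, where Ps is the price sellers receive.
Demand in terms of Ps becomes Qd = 657 − 5(Ps − 23) = 772 - 5Ps. Setting this equal to supply: 772 - 5Ps = -539 + 6.5Ps, so Ps = 114.
Buyers pay Pb = 114 − 23 = 91; Q' = -539 + 6.5·114 = 202.
Buyers' price falls by P* − Pb = 104 − 91 = 13; sellers' price rises by Ps − P* = 114 − 104 = 10.

Buyers gain 13 per unit; sellers gain 10 per unit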